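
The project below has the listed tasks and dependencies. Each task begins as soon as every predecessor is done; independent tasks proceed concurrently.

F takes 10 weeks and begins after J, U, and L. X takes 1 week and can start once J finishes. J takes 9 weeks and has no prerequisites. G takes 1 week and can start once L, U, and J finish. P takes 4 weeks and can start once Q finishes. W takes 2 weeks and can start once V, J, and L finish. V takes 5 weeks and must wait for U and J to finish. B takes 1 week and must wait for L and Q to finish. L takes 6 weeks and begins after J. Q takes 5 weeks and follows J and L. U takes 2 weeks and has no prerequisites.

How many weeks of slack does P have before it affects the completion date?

The longest chain is J→L→F = 9+6+10 = 25; overall finish 25 weeks.
Longest path through P: 24 weeks (earliest finish 24, latest finish 25).
Slack of P = 21 − 20 = 1 week.

1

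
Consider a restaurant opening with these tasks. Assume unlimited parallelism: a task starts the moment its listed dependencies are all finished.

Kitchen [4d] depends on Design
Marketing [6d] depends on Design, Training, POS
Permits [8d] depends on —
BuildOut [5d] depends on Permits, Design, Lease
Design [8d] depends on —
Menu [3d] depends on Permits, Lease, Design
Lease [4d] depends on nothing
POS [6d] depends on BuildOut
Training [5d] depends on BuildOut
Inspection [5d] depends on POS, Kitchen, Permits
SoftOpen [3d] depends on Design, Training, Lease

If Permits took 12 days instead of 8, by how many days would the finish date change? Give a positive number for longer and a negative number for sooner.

4

The binding path is Permits→BuildOut→POS→Marketing = 8+5+6+6 = 25; finish at 25 days.
Since Permits is critical, the +4 change carries straight to that chain (now 29 days).
That remains the longest chain; total 29 days.
Change in finish: 29 − 25 = +4 days.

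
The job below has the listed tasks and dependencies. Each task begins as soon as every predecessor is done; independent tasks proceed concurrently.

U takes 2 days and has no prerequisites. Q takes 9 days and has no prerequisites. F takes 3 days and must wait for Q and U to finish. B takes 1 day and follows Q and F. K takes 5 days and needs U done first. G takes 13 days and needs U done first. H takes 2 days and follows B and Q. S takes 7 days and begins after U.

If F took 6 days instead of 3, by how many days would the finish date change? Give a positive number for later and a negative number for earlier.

3

Critical path before the change: Q→F→B→H = 9+3+1+2 = 15 giving 15 days.
Since F is critical, the +3 change carries straight to that chain (now 18 days).
No other chain overtakes it, so the finish is 18 days.
Change in finish: 18 − 15 = +3 days.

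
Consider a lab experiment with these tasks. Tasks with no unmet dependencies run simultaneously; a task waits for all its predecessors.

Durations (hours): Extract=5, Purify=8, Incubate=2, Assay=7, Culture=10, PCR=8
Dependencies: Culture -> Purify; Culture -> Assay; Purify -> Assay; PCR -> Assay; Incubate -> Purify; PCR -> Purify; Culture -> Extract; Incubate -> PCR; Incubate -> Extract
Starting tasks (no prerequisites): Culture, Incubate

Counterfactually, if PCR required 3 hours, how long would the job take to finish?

25

Baseline: Incubate→PCR→Purify→Assay = 2+8+8+7 = 25 → 25 hours.
Since PCR is critical, the -5 change carries straight to that chain (now 20 hours).
New critical path: Culture→Purify→Assay = 10+8+7 = 25 ⇒ 25 hours.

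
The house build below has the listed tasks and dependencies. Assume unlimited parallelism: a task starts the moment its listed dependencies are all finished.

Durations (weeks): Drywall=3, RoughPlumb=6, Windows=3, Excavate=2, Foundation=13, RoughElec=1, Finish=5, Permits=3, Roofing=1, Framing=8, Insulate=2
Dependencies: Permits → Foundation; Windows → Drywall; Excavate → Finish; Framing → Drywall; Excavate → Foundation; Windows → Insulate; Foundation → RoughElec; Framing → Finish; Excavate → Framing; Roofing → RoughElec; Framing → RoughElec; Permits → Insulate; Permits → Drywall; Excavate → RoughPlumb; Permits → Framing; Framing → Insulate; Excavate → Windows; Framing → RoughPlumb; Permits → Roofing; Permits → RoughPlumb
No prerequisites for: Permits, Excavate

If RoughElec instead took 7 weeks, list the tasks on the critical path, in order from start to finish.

Permits, Foundation, RoughElec

Critical path before the change: Permits→Foundation→RoughElec = 3+13+1 = 17 giving 17 weeks.
Since RoughElec is critical, the +6 change carries straight to that chain (now 23 weeks).
That remains the longest chain; total 23 weeks.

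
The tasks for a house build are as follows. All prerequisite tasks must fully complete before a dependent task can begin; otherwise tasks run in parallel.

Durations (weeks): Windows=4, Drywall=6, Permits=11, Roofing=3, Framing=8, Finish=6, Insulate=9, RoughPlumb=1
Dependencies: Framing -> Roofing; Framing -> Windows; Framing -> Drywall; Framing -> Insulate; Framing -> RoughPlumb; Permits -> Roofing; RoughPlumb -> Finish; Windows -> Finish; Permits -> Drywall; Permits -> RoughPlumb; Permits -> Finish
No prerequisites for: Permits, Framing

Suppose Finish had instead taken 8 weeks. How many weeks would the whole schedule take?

Critical path before the change: Permits→RoughPlumb→Finish = 11+1+6 = 18 giving 18 weeks.
Since Finish is critical, the +2 change carries straight to that chain (now 20 weeks).
That remains the longest chain; total 20 weeks.

20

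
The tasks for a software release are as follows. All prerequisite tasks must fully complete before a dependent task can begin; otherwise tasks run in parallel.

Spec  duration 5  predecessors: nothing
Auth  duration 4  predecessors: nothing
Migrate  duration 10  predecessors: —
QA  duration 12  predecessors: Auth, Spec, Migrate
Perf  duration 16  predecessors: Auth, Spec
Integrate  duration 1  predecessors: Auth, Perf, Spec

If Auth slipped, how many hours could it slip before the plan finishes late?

1

Critical path: Spec→Perf→Integrate = 5+16+1 = 22, so the finish is 22 hours.
Auth finishes as early as 4 and must finish by 5.
So Auth can slip 5 − 4 = 1 hour.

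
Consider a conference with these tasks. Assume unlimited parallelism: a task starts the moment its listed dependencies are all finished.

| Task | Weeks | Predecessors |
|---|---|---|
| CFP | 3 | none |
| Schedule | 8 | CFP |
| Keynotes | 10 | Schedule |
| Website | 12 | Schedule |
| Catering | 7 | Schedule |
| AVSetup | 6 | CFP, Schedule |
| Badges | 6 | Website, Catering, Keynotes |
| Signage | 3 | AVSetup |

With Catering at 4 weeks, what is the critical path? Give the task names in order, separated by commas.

The binding path is CFP→Schedule→Website→Badges = 3+8+12+6 = 29; finish at 29 weeks.
Catering is off the critical path — its longest chain is 24 weeks, giving 5 of slack.
No other chain overtakes it, so the finish is 29 weeks.

CFP, Schedule, Website, Badges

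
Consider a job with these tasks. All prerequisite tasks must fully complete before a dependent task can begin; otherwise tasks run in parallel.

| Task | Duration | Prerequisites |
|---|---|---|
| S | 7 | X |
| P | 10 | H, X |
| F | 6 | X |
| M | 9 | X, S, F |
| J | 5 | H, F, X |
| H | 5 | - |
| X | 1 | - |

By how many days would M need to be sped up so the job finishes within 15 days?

2

Current finish: 17 days; target: 15.
M is on every critical path, so each day cut from M cuts the finish by one (this holds down to a finish of 15).
Need 17 − 15 = 2 days off M → M becomes 7 days, finish becomes 15.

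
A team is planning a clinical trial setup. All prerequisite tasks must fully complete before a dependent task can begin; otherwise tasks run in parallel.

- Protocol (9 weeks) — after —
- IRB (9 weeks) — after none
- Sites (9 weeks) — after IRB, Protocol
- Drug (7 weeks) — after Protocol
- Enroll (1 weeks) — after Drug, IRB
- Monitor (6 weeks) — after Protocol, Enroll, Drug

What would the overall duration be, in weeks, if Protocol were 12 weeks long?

26

Critical path before the change: Protocol→Drug→Enroll→Monitor = 9+7+1+6 = 23 giving 23 weeks.
Protocol lies on that path, so at 12 weeks the path becomes 26 weeks.
No other chain overtakes it, so the finish is 26 weeks.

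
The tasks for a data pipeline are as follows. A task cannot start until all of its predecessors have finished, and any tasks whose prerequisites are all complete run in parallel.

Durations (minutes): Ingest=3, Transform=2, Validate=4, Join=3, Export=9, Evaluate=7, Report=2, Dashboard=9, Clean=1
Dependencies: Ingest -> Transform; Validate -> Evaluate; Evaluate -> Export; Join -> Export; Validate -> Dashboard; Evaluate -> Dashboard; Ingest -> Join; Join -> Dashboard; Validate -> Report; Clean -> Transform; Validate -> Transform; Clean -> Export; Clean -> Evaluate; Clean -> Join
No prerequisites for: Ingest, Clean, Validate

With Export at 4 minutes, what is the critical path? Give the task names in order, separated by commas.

Actual critical path: Validate→Evaluate→Export = 4+7+9 = 20 ⇒ 20 minutes.
Export is on the critical path; changing it to 4 makes that path 15 minutes.
Now Validate→Evaluate→Dashboard = 4+7+9 = 20 is longest, so the finish becomes 20 minutes.

Validate, Evaluate, Dashboard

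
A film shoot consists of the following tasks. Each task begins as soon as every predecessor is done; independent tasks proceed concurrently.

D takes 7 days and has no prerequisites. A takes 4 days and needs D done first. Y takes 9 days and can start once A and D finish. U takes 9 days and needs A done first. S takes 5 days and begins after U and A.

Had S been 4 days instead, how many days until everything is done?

Baseline: D→A→U→S = 7+4+9+5 = 25 → 25 days.
S lies on that path, so at 4 days the path becomes 24 days.
That remains the longest chain; total 24 days.

24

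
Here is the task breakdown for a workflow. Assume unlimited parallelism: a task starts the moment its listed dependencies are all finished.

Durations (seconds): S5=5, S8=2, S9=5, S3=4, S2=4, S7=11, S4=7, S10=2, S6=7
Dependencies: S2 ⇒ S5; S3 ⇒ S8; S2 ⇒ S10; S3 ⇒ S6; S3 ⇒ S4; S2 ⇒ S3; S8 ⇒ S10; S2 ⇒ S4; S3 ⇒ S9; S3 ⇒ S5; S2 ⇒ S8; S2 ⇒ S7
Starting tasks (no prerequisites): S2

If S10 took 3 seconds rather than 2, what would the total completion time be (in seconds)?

15

Actual critical path: S2→S3→S4 = 4+4+7 = 15 ⇒ 15 seconds.
The longest path through S10 is only 12 seconds, so S10 has float 3.
No other chain overtakes it, so the finish is 15 seconds.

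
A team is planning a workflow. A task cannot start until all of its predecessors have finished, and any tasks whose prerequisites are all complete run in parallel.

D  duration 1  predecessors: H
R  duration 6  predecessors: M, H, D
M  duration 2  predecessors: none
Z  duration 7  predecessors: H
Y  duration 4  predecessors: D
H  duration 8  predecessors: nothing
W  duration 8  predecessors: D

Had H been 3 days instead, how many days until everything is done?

The binding path is H→D→W = 8+1+8 = 17; finish at 17 days.
H is on the critical path; changing it to 3 makes that path 12 days.
No other chain overtakes it, so the finish is 12 days.

12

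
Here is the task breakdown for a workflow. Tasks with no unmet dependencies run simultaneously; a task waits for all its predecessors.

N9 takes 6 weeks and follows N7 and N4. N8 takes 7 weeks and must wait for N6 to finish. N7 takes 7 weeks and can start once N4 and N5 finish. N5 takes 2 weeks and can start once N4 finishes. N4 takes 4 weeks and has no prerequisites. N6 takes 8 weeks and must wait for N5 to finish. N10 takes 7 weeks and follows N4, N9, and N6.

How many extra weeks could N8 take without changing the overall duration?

5

The longest chain is N4→N5→N7→N9→N10 = 4+2+7+6+7 = 26; overall finish 26 weeks.
N8 finishes as early as 21 and must finish by 26.
Float = 26 − 21 = 5.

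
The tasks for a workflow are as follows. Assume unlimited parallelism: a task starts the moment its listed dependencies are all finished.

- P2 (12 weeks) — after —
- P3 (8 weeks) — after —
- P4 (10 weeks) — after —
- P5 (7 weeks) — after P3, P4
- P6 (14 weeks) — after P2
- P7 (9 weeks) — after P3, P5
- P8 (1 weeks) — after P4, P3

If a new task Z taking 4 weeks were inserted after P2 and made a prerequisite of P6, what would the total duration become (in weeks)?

30

Originally the job takes 26 weeks.
With Z inserted, P6 now waits for max(P2, Z).
New critical path: P2→Z→P6 = 12+4+14 = 30 ⇒ 30 weeks.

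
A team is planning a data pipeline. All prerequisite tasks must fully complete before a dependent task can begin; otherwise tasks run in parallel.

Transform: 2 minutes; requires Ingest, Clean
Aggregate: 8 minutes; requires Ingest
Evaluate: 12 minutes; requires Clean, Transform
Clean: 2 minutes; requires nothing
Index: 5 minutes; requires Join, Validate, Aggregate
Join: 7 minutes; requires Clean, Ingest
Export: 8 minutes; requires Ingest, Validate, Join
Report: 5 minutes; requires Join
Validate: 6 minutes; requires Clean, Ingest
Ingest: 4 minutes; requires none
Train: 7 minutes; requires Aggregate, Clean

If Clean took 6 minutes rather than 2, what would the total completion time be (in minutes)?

Baseline: Ingest→Join→Export = 4+7+8 = 19 → 19 minutes.
The longest path through Clean is only 17 minutes, so Clean has float 2.
Now Clean→Join→Export = 6+7+8 = 21 is longest, so the finish becomes 21 minutes.

21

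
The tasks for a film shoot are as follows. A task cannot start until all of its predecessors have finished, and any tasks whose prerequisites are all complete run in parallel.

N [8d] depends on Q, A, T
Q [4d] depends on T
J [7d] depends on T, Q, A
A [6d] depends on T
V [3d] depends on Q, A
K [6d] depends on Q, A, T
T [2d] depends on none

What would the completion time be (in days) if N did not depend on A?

Original critical path: T→A→N = 2+6+8 = 16 ⇒ 16 days.
Without A→N, N's earliest start moves from 8 to 6.
New critical path: T→A→J = 2+6+7 = 15 ⇒ 15 days.

15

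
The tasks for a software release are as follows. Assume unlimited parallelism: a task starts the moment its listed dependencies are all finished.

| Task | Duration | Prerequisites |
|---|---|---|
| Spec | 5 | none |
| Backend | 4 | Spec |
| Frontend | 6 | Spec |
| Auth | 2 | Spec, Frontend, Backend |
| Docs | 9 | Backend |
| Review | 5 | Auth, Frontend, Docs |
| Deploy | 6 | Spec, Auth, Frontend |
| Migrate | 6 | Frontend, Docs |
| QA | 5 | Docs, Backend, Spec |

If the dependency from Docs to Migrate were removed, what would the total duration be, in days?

With the dependency in place, Spec→Backend→Docs→Migrate = 5+4+9+6 = 24 sets the finish at 24 days.
Without Docs→Migrate, Migrate's earliest start moves from 18 to 11.
The longest chain is now Spec→Backend→Docs→Review = 5+4+9+5 = 23, so the job takes 23 days.

23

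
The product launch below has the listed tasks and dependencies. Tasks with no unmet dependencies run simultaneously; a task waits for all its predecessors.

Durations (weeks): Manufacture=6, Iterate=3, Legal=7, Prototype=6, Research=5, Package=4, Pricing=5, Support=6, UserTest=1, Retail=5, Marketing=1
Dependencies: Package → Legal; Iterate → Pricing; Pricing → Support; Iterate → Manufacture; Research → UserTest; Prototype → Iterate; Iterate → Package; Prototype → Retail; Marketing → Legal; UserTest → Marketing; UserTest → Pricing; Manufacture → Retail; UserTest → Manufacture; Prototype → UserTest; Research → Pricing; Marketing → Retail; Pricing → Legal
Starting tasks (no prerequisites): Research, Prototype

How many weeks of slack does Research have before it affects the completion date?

The longest chain is Prototype→Iterate→Pricing→Legal = 6+3+5+7 = 21; overall finish 21 weeks.
Research finishes as early as 5 and must finish by 8.
So Research can slip 8 − 5 = 3 weeks.

3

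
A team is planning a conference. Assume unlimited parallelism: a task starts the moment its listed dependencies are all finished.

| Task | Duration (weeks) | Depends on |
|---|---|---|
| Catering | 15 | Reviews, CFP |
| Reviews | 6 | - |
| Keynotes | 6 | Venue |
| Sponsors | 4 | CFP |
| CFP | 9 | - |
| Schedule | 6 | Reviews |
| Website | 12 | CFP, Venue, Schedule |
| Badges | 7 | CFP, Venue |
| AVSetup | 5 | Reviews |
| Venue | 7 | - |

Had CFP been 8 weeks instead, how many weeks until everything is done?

Baseline: CFP→Catering = 9+15 = 24 → 24 weeks.
Since CFP is critical, the -1 change carries straight to that chain (now 23 weeks).
New critical path: Reviews→Schedule→Website = 6+6+12 = 24 ⇒ 24 weeks.

24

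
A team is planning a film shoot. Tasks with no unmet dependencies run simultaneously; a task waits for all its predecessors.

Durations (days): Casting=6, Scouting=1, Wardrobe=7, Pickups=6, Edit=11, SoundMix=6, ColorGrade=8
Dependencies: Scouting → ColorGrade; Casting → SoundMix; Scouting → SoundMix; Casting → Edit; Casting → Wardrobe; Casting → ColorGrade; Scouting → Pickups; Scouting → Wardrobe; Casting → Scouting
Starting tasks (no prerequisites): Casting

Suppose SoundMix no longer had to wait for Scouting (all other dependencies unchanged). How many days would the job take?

17

Before: longest chain Casting→Edit = 6+11 = 17, finish 17.
Without Scouting→SoundMix, SoundMix's earliest start moves from 7 to 6.
New critical path: Casting→Edit = 6+11 = 17 ⇒ 17 days.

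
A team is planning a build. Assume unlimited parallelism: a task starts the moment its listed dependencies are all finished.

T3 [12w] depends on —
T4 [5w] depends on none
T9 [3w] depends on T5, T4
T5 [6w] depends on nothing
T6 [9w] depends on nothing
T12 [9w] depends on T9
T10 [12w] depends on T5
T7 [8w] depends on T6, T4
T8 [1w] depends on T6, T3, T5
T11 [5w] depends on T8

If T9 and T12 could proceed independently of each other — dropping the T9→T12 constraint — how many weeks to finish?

18

Original critical path: T3→T8→T11 = 12+1+5 = 18 ⇒ 18 weeks.
Without T9→T12, T12's earliest start moves from 9 to 0.
The longest chain is now T3→T8→T11 = 12+1+5 = 18, so the project takes 18 weeks.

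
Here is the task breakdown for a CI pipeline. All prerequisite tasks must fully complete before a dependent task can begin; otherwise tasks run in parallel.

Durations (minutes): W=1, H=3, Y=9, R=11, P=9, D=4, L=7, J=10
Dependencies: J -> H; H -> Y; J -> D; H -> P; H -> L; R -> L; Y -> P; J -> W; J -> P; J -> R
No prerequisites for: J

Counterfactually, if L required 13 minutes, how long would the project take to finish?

34

Critical path before the change: J→H→Y→P = 10+3+9+9 = 31 giving 31 minutes.
L is off the critical path — its longest chain is 28 minutes, giving 3 of slack.
Now J→R→L = 10+11+13 = 34 is longest, so the finish becomes 34 minutes.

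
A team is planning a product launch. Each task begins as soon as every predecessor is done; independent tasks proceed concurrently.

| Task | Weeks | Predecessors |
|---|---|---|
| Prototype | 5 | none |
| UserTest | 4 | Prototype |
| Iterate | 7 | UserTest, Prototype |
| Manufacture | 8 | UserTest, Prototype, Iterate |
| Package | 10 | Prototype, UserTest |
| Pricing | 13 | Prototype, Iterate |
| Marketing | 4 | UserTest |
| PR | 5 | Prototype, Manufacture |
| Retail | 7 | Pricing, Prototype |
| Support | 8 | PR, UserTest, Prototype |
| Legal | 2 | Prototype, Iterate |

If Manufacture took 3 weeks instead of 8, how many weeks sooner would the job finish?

As given, the longest chain is Prototype→UserTest→Iterate→Manufacture→PR→Support = 5+4+7+8+5+8 = 37, so the finish is 37 weeks.
Manufacture lies on that path, so at 3 weeks the path becomes 32 weeks.
The binding chain switches to Prototype→UserTest→Iterate→Pricing→Retail = 5+4+7+13+7 = 36; finish 36 weeks.
Change in finish: 36 − 37 = -1 weeks.

1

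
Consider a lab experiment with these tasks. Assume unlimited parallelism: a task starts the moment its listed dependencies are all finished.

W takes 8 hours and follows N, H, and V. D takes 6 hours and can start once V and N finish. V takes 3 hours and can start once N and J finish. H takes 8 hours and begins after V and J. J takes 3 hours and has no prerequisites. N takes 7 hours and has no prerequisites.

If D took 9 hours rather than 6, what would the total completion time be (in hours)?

As given, the longest chain is N→V→H→W = 7+3+8+8 = 26, so the finish is 26 hours.
D has 10 hours of float (longest path through it is 16).
That remains the longest chain; total 26 hours.

26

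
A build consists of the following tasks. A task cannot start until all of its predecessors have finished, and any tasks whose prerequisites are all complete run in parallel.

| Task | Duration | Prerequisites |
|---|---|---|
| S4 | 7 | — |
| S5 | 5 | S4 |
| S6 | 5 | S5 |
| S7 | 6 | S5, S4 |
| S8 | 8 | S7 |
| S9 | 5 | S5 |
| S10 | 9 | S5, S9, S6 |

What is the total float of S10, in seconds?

0

The longest chain is S4→S5→S6→S10 = 7+5+5+9 = 26; overall finish 26 seconds.
The longest chain containing S10 totals 26 seconds.
Float = 26 − 26 = 0.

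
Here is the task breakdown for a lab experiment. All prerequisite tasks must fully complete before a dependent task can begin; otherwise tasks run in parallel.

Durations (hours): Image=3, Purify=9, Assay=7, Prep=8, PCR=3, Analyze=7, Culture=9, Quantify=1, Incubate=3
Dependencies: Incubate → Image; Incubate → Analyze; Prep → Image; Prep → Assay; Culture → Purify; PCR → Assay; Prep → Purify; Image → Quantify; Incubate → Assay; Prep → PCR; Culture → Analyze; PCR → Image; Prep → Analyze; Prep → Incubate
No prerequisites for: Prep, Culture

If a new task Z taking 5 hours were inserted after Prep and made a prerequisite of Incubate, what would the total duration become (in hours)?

23

Originally the schedule takes 18 hours.
With Z inserted, Incubate now waits for max(Prep, Z).
New critical path: Prep→Z→Incubate→Assay = 8+5+3+7 = 23 ⇒ 23 hours.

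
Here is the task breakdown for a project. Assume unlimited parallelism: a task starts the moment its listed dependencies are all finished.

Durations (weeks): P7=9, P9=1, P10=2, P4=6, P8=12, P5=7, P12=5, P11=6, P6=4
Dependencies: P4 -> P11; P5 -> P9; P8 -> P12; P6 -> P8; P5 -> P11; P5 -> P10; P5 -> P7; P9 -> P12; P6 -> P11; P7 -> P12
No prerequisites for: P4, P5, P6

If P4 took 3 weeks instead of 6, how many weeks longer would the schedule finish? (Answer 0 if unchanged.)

Actual critical path: P5→P7→P12 = 7+9+5 = 21 ⇒ 21 weeks.
The longest path through P4 is only 12 weeks, so P4 has float 9.
The critical path is still P5→P7→P12; finish is now 21 weeks.
Change in finish: 21 − 21 = +0 weeks.

0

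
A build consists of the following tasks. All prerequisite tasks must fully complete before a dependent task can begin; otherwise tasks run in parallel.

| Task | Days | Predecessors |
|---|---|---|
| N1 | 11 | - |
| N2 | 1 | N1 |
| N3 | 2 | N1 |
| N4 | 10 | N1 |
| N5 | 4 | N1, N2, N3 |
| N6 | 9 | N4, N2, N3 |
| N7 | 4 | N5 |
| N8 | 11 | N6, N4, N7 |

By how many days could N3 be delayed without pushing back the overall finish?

8

N1→N4→N6→N8 = 11+10+9+11 = 41 sets the makespan at 41 days.
The longest chain containing N3 totals 33 days.
Float = 41 − 33 = 8.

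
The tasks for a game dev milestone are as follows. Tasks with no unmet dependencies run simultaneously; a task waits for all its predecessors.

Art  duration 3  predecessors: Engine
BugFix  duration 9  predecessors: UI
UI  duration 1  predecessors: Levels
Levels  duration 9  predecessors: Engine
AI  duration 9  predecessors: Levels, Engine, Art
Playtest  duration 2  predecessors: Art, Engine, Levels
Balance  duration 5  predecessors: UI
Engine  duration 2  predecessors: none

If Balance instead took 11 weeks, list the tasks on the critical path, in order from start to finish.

Engine, Levels, UI, Balance

As given, the longest chain is Engine→Levels→UI→BugFix = 2+9+1+9 = 21, so the finish is 21 weeks.
Balance is off the critical path — its longest chain is 17 weeks, giving 4 of slack.
The binding chain switches to Engine→Levels→UI→Balance = 2+9+1+11 = 23; finish 23 weeks.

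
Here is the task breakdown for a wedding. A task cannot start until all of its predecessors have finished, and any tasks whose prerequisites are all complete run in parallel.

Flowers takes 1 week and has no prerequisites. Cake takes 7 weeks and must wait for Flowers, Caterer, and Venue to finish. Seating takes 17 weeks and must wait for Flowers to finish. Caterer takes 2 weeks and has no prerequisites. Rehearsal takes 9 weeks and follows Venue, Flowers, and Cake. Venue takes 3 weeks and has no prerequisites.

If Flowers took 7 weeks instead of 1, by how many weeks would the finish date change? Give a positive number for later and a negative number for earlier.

5

As given, the longest chain is Venue→Cake→Rehearsal = 3+7+9 = 19, so the finish is 19 weeks.
Flowers is off the critical path — its longest chain is 18 weeks, giving 1 of slack.
New critical path: Flowers→Seating = 7+17 = 24 ⇒ 24 weeks.
Change in finish: 24 − 19 = +5 weeks.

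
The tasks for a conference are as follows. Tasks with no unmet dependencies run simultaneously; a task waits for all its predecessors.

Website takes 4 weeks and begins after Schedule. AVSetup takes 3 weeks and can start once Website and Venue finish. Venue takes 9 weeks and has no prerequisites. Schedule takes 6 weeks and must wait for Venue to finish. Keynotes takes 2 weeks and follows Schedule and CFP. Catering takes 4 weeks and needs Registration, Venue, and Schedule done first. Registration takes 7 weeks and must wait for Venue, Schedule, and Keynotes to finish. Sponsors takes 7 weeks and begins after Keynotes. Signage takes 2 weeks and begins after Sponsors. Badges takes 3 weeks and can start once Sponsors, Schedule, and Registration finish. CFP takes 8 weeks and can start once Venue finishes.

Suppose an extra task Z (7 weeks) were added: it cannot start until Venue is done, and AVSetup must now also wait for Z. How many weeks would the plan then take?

30

Originally the plan takes 30 weeks.
With Z inserted, AVSetup now waits for max(Website, Venue, Z).
New critical path: Venue→CFP→Keynotes→Registration→Catering = 9+8+2+7+4 = 30 ⇒ 30 weeks.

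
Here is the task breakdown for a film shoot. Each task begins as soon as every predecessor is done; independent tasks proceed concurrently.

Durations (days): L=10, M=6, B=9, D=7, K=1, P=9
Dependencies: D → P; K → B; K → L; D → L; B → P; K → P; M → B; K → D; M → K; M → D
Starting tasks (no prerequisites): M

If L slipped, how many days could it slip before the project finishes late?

1

M→K→B→P = 6+1+9+9 = 25 sets the makespan at 25 days.
Longest path through L: 24 days (earliest finish 24, latest finish 25).
Slack of L = 15 − 14 = 1 day.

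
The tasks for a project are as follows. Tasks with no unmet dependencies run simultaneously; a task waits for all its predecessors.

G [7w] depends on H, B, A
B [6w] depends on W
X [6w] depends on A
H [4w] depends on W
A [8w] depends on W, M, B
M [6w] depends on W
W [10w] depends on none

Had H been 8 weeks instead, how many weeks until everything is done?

Baseline: W→B→A→G = 10+6+8+7 = 31 → 31 weeks.
H is off the critical path — its longest chain is 21 weeks, giving 10 of slack.
The critical path is still W→B→A→G; finish is now 31 weeks.

31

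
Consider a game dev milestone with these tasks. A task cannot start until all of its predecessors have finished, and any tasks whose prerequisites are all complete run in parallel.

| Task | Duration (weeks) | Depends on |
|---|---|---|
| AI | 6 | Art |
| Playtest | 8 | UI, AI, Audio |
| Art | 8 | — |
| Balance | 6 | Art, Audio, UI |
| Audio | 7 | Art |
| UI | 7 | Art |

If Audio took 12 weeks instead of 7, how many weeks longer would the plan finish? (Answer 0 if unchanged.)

Critical path before the change: Art→Audio→Playtest = 8+7+8 = 23 giving 23 weeks.
Since Audio is critical, the +5 change carries straight to that chain (now 28 weeks).
That remains the longest chain; total 28 weeks.
Change in finish: 28 − 23 = +5 weeks.

5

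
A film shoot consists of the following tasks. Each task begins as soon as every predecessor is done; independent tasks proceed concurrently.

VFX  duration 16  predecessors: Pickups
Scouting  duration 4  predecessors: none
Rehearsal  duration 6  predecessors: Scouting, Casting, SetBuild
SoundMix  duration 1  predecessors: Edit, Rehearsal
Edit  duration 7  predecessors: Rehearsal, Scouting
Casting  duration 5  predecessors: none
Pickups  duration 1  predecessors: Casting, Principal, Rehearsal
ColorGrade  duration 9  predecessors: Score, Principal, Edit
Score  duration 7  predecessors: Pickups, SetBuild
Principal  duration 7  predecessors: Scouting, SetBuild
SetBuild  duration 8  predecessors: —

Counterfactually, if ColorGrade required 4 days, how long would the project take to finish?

32

The binding path is SetBuild→Principal→Pickups→Score→ColorGrade = 8+7+1+7+9 = 32; finish at 32 days.
Since ColorGrade is critical, the -5 change carries straight to that chain (now 27 days).
Now SetBuild→Principal→Pickups→VFX = 8+7+1+16 = 32 is longest, so the finish becomes 32 days.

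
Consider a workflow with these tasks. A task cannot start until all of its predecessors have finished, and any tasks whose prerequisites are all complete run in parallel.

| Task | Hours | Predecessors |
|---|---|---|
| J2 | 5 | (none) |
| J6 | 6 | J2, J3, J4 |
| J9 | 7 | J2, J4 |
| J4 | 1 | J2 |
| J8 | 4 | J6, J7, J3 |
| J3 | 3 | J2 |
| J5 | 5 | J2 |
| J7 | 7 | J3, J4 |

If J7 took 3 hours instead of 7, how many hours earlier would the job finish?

1

Critical path before the change: J2→J3→J7→J8 = 5+3+7+4 = 19 giving 19 hours.
J7 lies on that path, so at 3 hours the path becomes 15 hours.
New critical path: J2→J3→J6→J8 = 5+3+6+4 = 18 ⇒ 18 hours.
Change in finish: 18 − 19 = -1 hours.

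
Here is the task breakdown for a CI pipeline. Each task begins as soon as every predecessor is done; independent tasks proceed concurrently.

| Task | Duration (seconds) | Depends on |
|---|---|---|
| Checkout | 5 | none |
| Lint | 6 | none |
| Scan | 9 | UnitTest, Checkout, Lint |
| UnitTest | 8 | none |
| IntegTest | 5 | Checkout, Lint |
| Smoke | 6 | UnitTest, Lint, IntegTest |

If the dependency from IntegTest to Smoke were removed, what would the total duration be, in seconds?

17

Original critical path: Lint→IntegTest→Smoke = 6+5+6 = 17 ⇒ 17 seconds.
Without IntegTest→Smoke, Smoke's earliest start moves from 11 to 8.
The longest chain is now UnitTest→Scan = 8+9 = 17, so the schedule takes 17 seconds.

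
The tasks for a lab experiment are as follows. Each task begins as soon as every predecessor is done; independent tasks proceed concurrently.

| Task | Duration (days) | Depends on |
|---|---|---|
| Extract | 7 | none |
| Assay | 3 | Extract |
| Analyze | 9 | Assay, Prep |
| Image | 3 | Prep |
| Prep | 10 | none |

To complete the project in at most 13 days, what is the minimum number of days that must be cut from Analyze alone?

6

Current finish: 19 days; target: 13.
Analyze is on every critical path, so each day cut from Analyze cuts the finish by one (this holds down to a finish of 13).
Need 19 − 13 = 6 days off Analyze → Analyze becomes 3 days, finish becomes 13.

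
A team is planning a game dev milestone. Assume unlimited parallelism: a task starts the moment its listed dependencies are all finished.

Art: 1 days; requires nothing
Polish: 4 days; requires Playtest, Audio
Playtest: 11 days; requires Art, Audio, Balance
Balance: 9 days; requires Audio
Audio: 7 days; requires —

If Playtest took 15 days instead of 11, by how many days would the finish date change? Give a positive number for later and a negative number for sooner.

4

As given, the longest chain is Audio→Balance→Playtest→Polish = 7+9+11+4 = 31, so the finish is 31 days.
Since Playtest is critical, the +4 change carries straight to that chain (now 35 days).
The critical path is still Audio→Balance→Playtest→Polish; finish is now 35 days.
Change in finish: 35 − 31 = +4 days.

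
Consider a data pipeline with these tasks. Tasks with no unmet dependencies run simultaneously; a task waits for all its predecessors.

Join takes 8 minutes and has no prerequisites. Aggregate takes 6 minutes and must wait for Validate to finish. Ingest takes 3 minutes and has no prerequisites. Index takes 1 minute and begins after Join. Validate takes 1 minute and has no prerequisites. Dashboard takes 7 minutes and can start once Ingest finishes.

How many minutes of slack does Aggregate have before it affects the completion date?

3

Ingest→Dashboard = 3+7 = 10 sets the makespan at 10 minutes.
The longest chain containing Aggregate totals 7 minutes.
Float = 10 − 7 = 3.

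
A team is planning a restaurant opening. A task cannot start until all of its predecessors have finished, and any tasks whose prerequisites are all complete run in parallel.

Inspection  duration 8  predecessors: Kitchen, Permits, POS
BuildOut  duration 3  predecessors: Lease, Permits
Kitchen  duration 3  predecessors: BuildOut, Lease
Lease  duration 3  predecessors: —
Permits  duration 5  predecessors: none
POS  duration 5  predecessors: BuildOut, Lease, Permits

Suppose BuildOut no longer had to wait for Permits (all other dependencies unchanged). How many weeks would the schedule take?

19

Original critical path: Permits→BuildOut→POS→Inspection = 5+3+5+8 = 21 ⇒ 21 weeks.
Without Permits→BuildOut, BuildOut's earliest start moves from 5 to 3.
New critical path: Lease→BuildOut→POS→Inspection = 3+3+5+8 = 19 ⇒ 19 weeks.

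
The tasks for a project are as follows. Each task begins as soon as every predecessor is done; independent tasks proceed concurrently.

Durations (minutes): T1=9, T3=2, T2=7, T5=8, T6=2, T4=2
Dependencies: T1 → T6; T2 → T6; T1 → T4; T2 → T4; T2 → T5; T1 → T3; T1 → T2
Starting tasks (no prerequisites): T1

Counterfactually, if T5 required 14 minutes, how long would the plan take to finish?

30

As given, the longest chain is T1→T2→T5 = 9+7+8 = 24, so the finish is 24 minutes.
Since T5 is critical, the +6 change carries straight to that chain (now 30 minutes).
That remains the longest chain; total 30 minutes.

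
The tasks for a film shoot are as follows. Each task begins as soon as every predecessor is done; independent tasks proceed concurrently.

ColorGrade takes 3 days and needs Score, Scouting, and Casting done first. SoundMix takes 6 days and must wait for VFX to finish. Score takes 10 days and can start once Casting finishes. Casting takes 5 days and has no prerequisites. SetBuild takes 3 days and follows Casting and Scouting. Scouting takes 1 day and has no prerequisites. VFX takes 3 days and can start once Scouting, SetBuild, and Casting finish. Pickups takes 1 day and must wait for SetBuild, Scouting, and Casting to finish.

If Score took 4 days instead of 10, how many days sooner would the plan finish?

1

The binding path is Casting→Score→ColorGrade = 5+10+3 = 18; finish at 18 days.
Since Score is critical, the -6 change carries straight to that chain (now 12 days).
The binding chain switches to Casting→SetBuild→VFX→SoundMix = 5+3+3+6 = 17; finish 17 days.
Change in finish: 17 − 18 = -1 days.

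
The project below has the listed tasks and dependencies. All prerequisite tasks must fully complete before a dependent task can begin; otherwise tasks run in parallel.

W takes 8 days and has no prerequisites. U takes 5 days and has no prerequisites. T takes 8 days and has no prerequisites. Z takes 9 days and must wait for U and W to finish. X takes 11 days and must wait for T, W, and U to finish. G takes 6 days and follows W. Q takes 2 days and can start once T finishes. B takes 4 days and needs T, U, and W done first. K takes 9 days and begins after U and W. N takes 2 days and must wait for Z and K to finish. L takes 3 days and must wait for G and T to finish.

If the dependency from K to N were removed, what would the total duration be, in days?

Original critical path: W→Z→N = 8+9+2 = 19 ⇒ 19 days.
Dropping K→N doesn't change N's earliest start (17); another predecessor still binds.
After: W→Z→N = 8+9+2 = 19 → 19 days.

19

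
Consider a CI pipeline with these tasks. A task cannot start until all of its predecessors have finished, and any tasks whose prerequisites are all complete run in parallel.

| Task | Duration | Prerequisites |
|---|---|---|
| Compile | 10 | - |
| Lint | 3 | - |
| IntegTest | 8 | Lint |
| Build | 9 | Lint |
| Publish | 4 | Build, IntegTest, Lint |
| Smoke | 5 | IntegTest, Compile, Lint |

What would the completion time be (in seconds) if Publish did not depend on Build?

16

With the dependency in place, Lint→IntegTest→Smoke = 3+8+5 = 16 sets the finish at 16 seconds.
Without Build→Publish, Publish's earliest start moves from 12 to 11.
After: Lint→IntegTest→Smoke = 3+8+5 = 16 → 16 seconds.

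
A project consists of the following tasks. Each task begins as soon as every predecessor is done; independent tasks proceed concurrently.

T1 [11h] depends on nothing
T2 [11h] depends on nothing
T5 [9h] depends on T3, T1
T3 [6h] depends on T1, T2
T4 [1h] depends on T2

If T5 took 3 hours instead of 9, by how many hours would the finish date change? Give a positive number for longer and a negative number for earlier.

-6

The binding path is T1→T3→T5 = 11+6+9 = 26; finish at 26 hours.
T5 is on the critical path; changing it to 3 makes that path 20 hours.
That remains the longest chain; total 20 hours.
Change in finish: 20 − 26 = -6 hours.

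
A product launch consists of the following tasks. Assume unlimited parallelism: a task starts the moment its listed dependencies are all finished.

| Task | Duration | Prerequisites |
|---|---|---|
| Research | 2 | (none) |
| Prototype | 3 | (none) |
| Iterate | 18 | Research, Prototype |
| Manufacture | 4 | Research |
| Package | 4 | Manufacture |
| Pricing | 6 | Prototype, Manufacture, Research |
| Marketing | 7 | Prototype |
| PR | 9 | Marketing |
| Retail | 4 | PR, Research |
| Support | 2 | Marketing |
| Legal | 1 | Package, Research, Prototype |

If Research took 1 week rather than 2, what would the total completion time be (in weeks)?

Critical path before the change: Prototype→Marketing→PR→Retail = 3+7+9+4 = 23 giving 23 weeks.
Research has 3 weeks of float (longest path through it is 20).
That remains the longest chain; total 23 weeks.

23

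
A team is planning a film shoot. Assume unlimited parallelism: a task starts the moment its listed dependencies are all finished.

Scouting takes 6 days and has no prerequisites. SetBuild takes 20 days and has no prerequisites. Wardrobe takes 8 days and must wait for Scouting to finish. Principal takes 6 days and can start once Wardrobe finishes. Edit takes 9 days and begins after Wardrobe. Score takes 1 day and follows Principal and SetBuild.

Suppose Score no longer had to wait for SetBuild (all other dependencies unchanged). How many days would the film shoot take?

With the dependency in place, Scouting→Wardrobe→Edit = 6+8+9 = 23 sets the finish at 23 days.
Dropping SetBuild→Score doesn't change Score's earliest start (20); another predecessor still binds.
After: Scouting→Wardrobe→Edit = 6+8+9 = 23 → 23 days.

23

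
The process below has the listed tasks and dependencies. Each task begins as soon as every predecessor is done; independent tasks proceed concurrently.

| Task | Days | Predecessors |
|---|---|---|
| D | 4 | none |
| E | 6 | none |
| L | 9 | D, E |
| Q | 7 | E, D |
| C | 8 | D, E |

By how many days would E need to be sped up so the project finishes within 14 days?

1

Current finish: 15 days; target: 14.
E is on every critical path, so each day cut from E cuts the finish by one (this holds down to a finish of 13).
Need 15 − 14 = 1 day off E → E becomes 5 days, finish becomes 14.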